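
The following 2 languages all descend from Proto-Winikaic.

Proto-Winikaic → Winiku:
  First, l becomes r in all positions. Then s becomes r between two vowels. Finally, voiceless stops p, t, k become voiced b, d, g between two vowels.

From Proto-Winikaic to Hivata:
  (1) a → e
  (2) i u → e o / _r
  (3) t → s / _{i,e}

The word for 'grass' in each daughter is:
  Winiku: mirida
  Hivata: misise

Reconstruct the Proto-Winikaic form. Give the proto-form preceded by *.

*misita

Position 3: Winiku has r, Hivata has s. Taking the neighbouring segments as reconstructed: Winiku r could go back to *s or *l or *r; Hivata s could go back to *t or *s — the one source consistent with every daughter is *s.
Position 5: Winiku has d, Hivata has s. Taking the neighbouring segments as reconstructed: Winiku d could go back to *t or *d; Hivata s could go back to *t or *s — the one source consistent with every daughter is *t.
This points to *misita. Verify forward in each daughter:
Winiku: start from *misita.
  rule 1: no change — misita
  rule 2 (rhotacism): misita → mirita
  rule 3 (intervocalic voicing): mirita → mirida
  ⇒ Winiku mirida
Hivata: *misita > misite > misise  (by vowel merger, palatalisation)
No other proto-form is consistent with every reflex, so the reconstruction is *misita.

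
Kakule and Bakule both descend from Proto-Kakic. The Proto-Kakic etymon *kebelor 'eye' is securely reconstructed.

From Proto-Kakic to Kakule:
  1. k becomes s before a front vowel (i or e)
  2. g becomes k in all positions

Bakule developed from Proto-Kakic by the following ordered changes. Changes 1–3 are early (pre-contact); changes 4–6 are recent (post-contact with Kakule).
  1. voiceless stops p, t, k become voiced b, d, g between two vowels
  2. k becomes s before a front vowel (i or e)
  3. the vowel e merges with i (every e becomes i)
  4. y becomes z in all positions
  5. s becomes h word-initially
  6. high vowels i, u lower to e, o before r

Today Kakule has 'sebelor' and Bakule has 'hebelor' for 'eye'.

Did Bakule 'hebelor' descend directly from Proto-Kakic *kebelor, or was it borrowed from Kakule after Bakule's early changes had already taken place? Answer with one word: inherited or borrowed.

If inherited, *kebelor would pass through all of Bakule's changes:
Bakule: *kebelor
  kebelor (rule 1 does not apply)
  kebelor → sebelor   [palatalisation]
  sebelor → sibilor   [vowel merger]
  sibilor (rule 4 does not apply)
  sibilor → hibilor   [debuccalisation]
  hibilor (rule 6 does not apply)
  giving Bakule hibilor.
If borrowed from Kakule 'sebelor' after the early changes, it would undergo only the recent ones:
  rule 4 (unconditioned shift): no change (sebelor)
  rule 5 (debuccalisation): sebelor → hebelor
  rule 6 (pre-rhotic lowering): no change (hebelor)
  ⇒ as a loan: hebelor
Bakule 'hebelor' matches the loan outcome 'hebelor', not the inherited 'hibilor' — it skipped the early Bakule changes, so it was borrowed from Kakule.

borrowed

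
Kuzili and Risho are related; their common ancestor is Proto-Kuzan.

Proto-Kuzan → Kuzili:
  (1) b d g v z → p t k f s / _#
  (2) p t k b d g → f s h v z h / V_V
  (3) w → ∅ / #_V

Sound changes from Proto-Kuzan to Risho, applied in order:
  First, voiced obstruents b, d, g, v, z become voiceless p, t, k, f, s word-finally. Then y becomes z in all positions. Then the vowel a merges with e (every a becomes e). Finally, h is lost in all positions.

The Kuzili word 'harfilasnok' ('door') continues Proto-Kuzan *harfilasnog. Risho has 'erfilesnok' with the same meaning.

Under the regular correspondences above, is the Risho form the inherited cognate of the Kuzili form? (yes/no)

yes

Derive the expected Risho reflex of *harfilasnog:
Risho: *harfilasnog > harfilasnok > herfilesnok > erfilesnok  (by final devoicing, vowel merger, h-loss)
Risho 'erfilesnok' matches the regular reflex exactly, so the pair is cognate.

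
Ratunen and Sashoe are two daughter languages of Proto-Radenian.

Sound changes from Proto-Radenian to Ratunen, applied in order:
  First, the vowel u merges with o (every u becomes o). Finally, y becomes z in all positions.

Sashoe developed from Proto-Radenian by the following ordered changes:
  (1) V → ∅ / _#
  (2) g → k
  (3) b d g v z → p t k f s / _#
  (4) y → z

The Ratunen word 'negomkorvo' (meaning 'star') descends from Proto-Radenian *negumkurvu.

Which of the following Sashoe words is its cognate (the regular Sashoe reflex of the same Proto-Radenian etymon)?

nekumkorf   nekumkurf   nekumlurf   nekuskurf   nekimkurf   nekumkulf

nekumkurf

Sashoe: *negumkurvu
  negumkurvu → negumkurv   [apocope]
  negumkurv → nekumkurv   [unconditioned shift]
  nekumkurv → nekumkurf   [final devoicing]
  nekumkurf (rule 4 does not apply)
  giving Sashoe nekumkurf.
Only 'nekumkurf' matches the regular Sashoe development of *negumkurvu.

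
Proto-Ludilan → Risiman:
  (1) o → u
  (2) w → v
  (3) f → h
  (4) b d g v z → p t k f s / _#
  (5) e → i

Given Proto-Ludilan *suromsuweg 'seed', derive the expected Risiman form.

Risiman: *suromsuweg
  suromsuweg → surumsuweg   [vowel merger]
  surumsuweg → surumsuveg   [unconditioned shift]
  surumsuveg (rule 3 does not apply)
  surumsuveg → surumsuvek   [final devoicing]
  surumsuvek → surumsuvik   [vowel merger]
  giving Risiman surumsuvik.

surumsuvik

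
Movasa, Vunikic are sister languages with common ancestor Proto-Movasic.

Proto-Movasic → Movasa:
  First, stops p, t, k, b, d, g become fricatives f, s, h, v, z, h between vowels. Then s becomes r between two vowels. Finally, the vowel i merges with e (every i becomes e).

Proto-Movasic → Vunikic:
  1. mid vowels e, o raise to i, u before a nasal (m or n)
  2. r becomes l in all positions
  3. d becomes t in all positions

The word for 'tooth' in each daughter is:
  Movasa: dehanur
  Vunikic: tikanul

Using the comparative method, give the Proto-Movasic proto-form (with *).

*dikanur

Position 1: Movasa has d, Vunikic has t. Movasa preserves d here (none of its changes turn any other segment into d), so the proto-segment is *d.
Position 2: Movasa has e, Vunikic has i. Taking the neighbouring segments as reconstructed: Movasa e could go back to *e or *i; Vunikic i can only go back to *i — the one source consistent with every daughter is *i.
Position 3: Movasa has h, Vunikic has k. Vunikic preserves k here (none of its changes turn any other segment into k), so the proto-segment is *k.
Verify the candidate proto-form against each daughter:
Movasa: *dikanur > dihanur > dehanur  (by intervocalic lenition, vowel merger)
Vunikic: start from *dikanur.
  rule 1: no change — dikanur
  rule 2 (unconditioned shift): dikanur → dikanul
  rule 3 (unconditioned shift): dikanul → tikanul
  ⇒ Vunikic tikanul
*dikanur is the unique common source.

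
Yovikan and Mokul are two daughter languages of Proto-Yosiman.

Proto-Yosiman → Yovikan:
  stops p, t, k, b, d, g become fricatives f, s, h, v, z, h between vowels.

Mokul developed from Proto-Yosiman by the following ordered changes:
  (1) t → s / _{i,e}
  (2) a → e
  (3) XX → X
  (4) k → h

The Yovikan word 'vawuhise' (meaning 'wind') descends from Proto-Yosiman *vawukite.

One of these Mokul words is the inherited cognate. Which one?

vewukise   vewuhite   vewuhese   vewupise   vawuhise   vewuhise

vewuhise

Mokul: start from *vawukite.
  rule 1 (palatalisation): vawukite → vawukise
  rule 2 (vowel merger): vawukise → vewukise
  rule 3: no change — vewukise
  rule 4 (unconditioned shift): vewukise → vewuhise
  ⇒ Mokul vewuhise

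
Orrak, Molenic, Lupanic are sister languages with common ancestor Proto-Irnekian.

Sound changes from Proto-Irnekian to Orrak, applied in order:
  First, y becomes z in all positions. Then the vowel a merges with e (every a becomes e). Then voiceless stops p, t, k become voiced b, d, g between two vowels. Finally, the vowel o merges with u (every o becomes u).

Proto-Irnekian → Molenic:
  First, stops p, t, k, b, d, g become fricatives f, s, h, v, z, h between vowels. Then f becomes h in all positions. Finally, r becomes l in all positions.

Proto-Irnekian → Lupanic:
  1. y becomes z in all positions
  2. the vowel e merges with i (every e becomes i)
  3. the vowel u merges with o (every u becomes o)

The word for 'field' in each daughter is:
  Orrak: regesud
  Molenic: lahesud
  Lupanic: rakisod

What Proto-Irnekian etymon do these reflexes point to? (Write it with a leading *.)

Position 1: Orrak has r, Molenic has l, Lupanic has r. Orrak preserves r here (none of its changes turn any other segment into r), so the proto-segment is *r.
Position 3: Orrak has g, Molenic has h, Lupanic has k. Lupanic preserves k here (none of its changes turn any other segment into k), so the proto-segment is *k.
This points to *rakesud. Verify forward in each daughter:
Orrak: start from *rakesud.
  rule 1: no change — rakesud
  rule 2 (vowel merger): rakesud → rekesud
  rule 3 (intervocalic voicing): rekesud → regesud
  rule 4: no change — regesud
  ⇒ Orrak regesud
Molenic: start from *rakesud.
  rule 1 (intervocalic lenition): rakesud → rahesud
  rule 2: no change — rahesud
  rule 3 (unconditioned shift): rahesud → lahesud
  ⇒ Molenic lahesud
Lupanic: *rakesud > rakisud > rakisod  (by vowel merger, vowel merger)
No other proto-form is consistent with every reflex, so the reconstruction is *rakesud.

*rakesud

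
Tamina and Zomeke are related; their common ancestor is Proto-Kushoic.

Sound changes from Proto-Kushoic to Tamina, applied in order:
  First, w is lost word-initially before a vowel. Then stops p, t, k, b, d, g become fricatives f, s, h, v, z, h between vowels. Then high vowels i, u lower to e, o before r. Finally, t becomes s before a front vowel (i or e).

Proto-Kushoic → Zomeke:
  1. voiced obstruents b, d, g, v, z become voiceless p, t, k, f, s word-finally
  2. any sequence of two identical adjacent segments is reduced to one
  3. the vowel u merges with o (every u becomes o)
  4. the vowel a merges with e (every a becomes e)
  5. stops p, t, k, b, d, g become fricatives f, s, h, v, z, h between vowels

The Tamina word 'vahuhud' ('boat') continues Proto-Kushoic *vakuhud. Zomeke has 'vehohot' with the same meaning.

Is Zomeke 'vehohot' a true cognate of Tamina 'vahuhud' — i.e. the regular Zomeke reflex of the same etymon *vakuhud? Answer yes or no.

yes

Derive the expected Zomeke reflex of *vakuhud:
Zomeke: *vakuhud > vakuhut > vakohot > vekohot > vehohot  (by final devoicing, vowel merger, vowel merger, intervocalic lenition)
Zomeke 'vehohot' matches the regular reflex exactly, so the pair is cognate.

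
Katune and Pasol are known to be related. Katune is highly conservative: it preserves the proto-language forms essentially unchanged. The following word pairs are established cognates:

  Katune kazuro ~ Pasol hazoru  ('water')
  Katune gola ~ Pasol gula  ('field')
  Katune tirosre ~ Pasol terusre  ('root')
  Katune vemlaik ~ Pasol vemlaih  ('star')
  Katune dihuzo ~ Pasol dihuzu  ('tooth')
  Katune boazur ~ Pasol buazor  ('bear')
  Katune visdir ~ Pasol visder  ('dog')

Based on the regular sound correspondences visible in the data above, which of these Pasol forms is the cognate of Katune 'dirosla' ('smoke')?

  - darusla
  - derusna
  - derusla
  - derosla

derusla

tirosre ~ terusre, visdir ~ visder — Katune i corresponds to Pasol e after a consonant, before r.
gola ~ gula, tirosre ~ terusre — Katune o corresponds to Pasol u after a consonant, before a consonant other than r, m, n, p, b, f, v.
Applying these to Katune 'dirosla':
  dirosla → derosla   (i→e after a consonant, before r)
  derosla → derusla   (o→u after a consonant, before a consonant other than r, m, n, p, b, f, v)
So the Pasol cognate is 'derusla'.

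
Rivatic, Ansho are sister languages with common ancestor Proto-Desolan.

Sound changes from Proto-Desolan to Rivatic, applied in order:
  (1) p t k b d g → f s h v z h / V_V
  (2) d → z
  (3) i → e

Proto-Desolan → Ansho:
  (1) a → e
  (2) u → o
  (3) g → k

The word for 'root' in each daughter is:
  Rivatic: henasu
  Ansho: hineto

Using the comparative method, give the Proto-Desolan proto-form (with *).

Position 4: Rivatic has a, Ansho has e. Rivatic preserves a here (none of its changes turn any other segment into a), so the proto-segment is *a.
Position 6: Rivatic has u, Ansho has o. Rivatic preserves u here (none of its changes turn any other segment into u), so the proto-segment is *u.
Continuing position by position gives *hinatu; check it forward:
Rivatic: *hinatu > hinasu > henasu  (by intervocalic lenition, vowel merger)
Ansho: start from *hinatu.
  rule 1 (vowel merger): hinatu → hinetu
  rule 2 (vowel merger): hinetu → hineto
  rule 3: no change — hineto
  ⇒ Ansho hineto
*hinatu is the unique common source.

*hinatu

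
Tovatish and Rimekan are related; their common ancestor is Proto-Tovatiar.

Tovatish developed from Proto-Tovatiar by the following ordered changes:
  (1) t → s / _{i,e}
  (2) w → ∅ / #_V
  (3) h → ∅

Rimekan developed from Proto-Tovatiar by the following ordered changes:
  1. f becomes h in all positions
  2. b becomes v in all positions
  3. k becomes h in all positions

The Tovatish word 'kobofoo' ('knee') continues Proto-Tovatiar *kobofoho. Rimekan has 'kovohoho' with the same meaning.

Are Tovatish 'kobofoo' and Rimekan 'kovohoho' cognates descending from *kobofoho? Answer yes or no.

no

Derive the expected Rimekan reflex of *kobofoho:
Rimekan: *kobofoho > kobohoho > kovohoho > hovohoho  (by unconditioned shift, unconditioned shift, unconditioned shift)
The regular Rimekan reflex would be 'hovohoho', but the attested form is 'kovohoho'. The correspondence is irregular, so they are not cognates (the Rimekan form has a different source).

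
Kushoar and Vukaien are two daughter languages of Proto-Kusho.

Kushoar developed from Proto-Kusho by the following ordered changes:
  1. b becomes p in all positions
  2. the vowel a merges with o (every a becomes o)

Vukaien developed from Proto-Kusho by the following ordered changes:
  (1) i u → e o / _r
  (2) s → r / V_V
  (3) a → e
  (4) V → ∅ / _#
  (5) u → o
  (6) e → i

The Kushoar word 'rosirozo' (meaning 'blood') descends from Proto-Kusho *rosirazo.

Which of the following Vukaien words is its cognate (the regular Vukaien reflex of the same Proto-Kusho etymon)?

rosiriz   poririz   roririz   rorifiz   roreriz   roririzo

roririz

Vukaien: *rosirazo > roserazo > rorerazo > rorerezo > rorerez > roririz  (by pre-rhotic lowering, rhotacism, vowel merger, apocope, vowel merger)
Among the options, 'roririz' alone shows every Vukaien change applied in order.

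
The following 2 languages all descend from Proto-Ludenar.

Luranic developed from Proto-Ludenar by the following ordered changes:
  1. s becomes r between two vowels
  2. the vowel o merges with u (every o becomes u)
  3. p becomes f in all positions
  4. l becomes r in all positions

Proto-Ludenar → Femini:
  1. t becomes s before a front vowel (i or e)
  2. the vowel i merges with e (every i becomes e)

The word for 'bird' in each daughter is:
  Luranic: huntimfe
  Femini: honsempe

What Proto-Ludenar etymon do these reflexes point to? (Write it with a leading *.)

Position 5: Luranic has i, Femini has e. Luranic preserves i here (none of its changes turn any other segment into i), so the proto-segment is *i.
Position 7: Luranic has f, Femini has p. Femini preserves p here (none of its changes turn any other segment into p), so the proto-segment is *p.
Verify the candidate proto-form against each daughter:
Luranic: *hontimpe
  hontimpe (rule 1 does not apply)
  hontimpe → huntimpe   [vowel merger]
  huntimpe → huntimfe   [unconditioned shift]
  huntimfe (rule 4 does not apply)
  giving Luranic huntimfe.
Femini: *hontimpe > honsimpe > honsempe  (by palatalisation, vowel merger)
Only *hontimpe yields all of Luranic huntimfe, Femini honsempe.

*hontimpe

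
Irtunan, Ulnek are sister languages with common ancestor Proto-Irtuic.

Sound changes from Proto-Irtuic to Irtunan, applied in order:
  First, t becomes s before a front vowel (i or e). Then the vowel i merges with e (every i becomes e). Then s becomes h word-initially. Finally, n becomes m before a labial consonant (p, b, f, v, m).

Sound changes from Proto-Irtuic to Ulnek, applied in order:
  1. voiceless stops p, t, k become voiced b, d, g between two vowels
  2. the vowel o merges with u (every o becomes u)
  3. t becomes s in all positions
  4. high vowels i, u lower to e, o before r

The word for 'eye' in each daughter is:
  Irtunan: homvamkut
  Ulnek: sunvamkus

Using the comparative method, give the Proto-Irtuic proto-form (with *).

*sonvamkut

Position 1: Irtunan has h, Ulnek has s. Taking the neighbouring segments as reconstructed: Irtunan h could go back to *s or *h; Ulnek s could go back to *t or *s — the one source consistent with every daughter is *s.
Position 2: Irtunan has o, Ulnek has u. Irtunan preserves o here (none of its changes turn any other segment into o), so the proto-segment is *o.
Position 9: Irtunan has t, Ulnek has s. Irtunan preserves t here (none of its changes turn any other segment into t), so the proto-segment is *t.
Verify the candidate proto-form against each daughter:
Irtunan: *sonvamkut
  sonvamkut (rule 1 does not apply)
  sonvamkut (rule 2 does not apply)
  sonvamkut → honvamkut   [debuccalisation]
  honvamkut → homvamkut   [nasal place assimilation]
  giving Irtunan homvamkut.
Ulnek: start from *sonvamkut.
  rule 1: no change — sonvamkut
  rule 2 (vowel merger): sonvamkut → sunvamkut
  rule 3 (unconditioned shift): sunvamkut → sunvamkus
  rule 4: no change — sunvamkus
  ⇒ Ulnek sunvamkus
*sonvamkut is the unique common source.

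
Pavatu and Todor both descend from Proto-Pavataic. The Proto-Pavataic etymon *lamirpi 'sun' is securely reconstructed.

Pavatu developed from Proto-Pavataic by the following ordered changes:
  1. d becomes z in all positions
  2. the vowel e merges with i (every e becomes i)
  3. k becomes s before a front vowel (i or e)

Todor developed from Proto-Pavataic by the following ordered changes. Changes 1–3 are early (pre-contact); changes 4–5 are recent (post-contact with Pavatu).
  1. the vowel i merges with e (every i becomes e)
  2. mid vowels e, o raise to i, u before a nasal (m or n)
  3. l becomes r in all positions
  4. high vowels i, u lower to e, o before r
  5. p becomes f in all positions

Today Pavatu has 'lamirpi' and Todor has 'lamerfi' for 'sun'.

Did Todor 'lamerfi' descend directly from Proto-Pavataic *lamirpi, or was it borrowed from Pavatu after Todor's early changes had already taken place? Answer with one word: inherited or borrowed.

If inherited, *lamirpi would pass through all of Todor's changes:
Todor: start from *lamirpi.
  rule 1 (vowel merger): lamirpi → lamerpe
  rule 2: no change — lamerpe
  rule 3 (unconditioned shift): lamerpe → ramerpe
  rule 4: no change — ramerpe
  rule 5 (unconditioned shift): ramerpe → ramerfe
  ⇒ Todor ramerfe
If borrowed from Pavatu 'lamirpi' after the early changes, it would undergo only the recent ones:
  rule 4 (pre-rhotic lowering): lamirpi → lamerpi
  rule 5 (unconditioned shift): lamerpi → lamerfi
  ⇒ as a loan: lamerfi
Todor 'lamerfi' matches the loan outcome 'lamerfi', not the inherited 'ramerfe' — it skipped the early Todor changes, so it was borrowed from Pavatu.

borrowed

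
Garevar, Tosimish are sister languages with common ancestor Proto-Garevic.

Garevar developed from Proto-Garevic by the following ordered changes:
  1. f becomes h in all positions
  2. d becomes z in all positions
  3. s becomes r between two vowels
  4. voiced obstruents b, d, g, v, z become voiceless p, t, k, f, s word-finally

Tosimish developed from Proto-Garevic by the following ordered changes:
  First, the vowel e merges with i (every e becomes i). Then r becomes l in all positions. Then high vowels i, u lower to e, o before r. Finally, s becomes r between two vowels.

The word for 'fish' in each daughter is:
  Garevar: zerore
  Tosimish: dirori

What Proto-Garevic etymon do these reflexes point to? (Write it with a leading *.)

*desose

Position 6: Garevar has e, Tosimish has i. Garevar preserves e here (none of its changes turn any other segment into e), so the proto-segment is *e.
Position 5: Garevar has r, Tosimish has r. In Tosimish, r can only continue *s, so the proto-segment is *s.
Position 1: Garevar has z, Tosimish has d. Tosimish preserves d here (none of its changes turn any other segment into d), so the proto-segment is *d.
This points to *desose. Verify forward in each daughter:
Garevar: *desose > zesose > zerore  (by unconditioned shift, rhotacism)
Tosimish: *desose
  desose → disosi   [vowel merger]
  disosi (rule 2 does not apply)
  disosi (rule 3 does not apply)
  disosi → dirori   [rhotacism]
  giving Tosimish dirori.
No other proto-form is consistent with every reflex, so the reconstruction is *desose.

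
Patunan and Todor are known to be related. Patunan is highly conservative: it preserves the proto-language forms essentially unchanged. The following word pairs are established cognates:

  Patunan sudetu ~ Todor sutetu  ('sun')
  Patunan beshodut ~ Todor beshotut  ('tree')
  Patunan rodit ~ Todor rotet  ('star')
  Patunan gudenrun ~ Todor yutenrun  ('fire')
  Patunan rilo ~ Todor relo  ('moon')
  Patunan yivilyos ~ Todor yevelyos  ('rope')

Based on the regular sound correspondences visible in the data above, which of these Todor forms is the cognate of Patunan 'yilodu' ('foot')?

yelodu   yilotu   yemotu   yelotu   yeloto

rodit ~ rotet, rilo ~ relo — Patunan i corresponds to Todor e after a consonant, before a consonant other than r, m, n, p, b, f, v.
beshodut ~ beshotut — Patunan d corresponds to Todor t between vowels (before a back vowel).
Applying these to Patunan 'yilodu':
  yilodu → yelodu   (i→e after a consonant, before a consonant other than r, m, n, p, b, f, v)
  yelodu → yelotu   (d→t between vowels (before a back vowel))
So the Todor cognate is 'yelotu'.

yelotu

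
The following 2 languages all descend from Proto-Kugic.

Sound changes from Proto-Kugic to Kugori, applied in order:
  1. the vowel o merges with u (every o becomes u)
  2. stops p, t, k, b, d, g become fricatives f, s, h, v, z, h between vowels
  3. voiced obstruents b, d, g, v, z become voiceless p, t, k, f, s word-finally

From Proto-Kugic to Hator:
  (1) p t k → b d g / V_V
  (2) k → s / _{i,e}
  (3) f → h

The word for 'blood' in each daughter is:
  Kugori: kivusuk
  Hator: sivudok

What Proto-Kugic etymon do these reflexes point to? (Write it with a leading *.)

Position 5: Kugori has s, Hator has d. Taking the neighbouring segments as reconstructed: Kugori s could go back to *t or *s; Hator d could go back to *t or *d — the one source consistent with every daughter is *t.
Position 6: Kugori has u, Hator has o. Hator preserves o here (none of its changes turn any other segment into o), so the proto-segment is *o.
Position 1: Kugori has k, Hator has s. Taking the neighbouring segments as reconstructed: Kugori k can only go back to *k; Hator s could go back to *k or *s — the one source consistent with every daughter is *k.
The remaining positions agree across the daughters. Check the candidate against every language:
Kugori: *kivutok > kivutuk > kivusuk  (by vowel merger, intervocalic lenition)
Hator: *kivutok > kivudok > sivudok  (by intervocalic voicing, palatalisation)
Only *kivutok yields all of Kugori kivusuk, Hator sivudok.

*kivutok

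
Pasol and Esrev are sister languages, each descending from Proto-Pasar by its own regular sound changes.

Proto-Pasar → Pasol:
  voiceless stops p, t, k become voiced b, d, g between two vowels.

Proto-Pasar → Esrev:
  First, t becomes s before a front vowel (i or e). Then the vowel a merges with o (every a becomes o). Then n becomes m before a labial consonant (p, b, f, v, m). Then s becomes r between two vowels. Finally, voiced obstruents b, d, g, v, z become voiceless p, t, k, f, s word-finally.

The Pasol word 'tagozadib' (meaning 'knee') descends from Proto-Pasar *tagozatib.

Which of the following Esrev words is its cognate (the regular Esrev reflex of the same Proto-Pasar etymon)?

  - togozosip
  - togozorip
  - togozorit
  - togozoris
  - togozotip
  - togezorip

Esrev: *tagozatib > tagozasib > togozosib > togozorib > togozorip  (by palatalisation, vowel merger, rhotacism, final devoicing)
The other candidates each miss or misapply at least one Esrev change.

togozorip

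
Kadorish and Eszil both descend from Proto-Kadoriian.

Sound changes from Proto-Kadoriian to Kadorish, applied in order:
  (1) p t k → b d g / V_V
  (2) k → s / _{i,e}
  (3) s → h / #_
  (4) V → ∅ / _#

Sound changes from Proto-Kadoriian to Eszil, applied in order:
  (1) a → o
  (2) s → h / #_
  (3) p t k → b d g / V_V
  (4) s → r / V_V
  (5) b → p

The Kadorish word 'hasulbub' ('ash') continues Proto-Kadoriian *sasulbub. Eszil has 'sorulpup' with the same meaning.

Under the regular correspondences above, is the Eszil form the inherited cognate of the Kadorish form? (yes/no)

no

Derive the expected Eszil reflex of *sasulbub:
Eszil: *sasulbub
  sasulbub → sosulbub   [vowel merger]
  sosulbub → hosulbub   [debuccalisation]
  hosulbub (rule 3 does not apply)
  hosulbub → horulbub   [rhotacism]
  horulbub → horulpup   [unconditioned shift]
  giving Eszil horulpup.
The regular Eszil reflex would be 'horulpup', but the attested form is 'sorulpup'. The correspondence is irregular, so they are not cognates (the Eszil form has a different source).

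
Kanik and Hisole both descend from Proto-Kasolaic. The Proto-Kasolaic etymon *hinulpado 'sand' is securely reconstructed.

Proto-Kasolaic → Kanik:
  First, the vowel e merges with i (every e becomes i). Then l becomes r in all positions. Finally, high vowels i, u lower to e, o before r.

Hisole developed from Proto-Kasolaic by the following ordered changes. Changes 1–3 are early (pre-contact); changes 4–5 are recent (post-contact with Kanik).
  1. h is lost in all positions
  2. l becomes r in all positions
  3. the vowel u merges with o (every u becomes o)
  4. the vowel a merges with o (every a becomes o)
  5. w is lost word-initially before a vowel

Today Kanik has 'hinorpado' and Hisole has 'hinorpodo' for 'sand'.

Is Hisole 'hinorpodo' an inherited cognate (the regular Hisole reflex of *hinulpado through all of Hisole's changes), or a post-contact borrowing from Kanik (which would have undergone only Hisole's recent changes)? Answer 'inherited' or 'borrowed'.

If inherited, *hinulpado would pass through all of Hisole's changes:
Hisole: *hinulpado > inulpado > inurpado > inorpado > inorpodo  (by h-loss, unconditioned shift, vowel merger, vowel merger)
If borrowed from Kanik 'hinorpado' after the early changes, it would undergo only the recent ones:
  rule 4 (vowel merger): hinorpado → hinorpodo
  rule 5 (glide loss): no change (hinorpodo)
  ⇒ as a loan: hinorpodo
Hisole 'hinorpodo' matches the loan outcome 'hinorpodo', not the inherited 'inorpodo' — it skipped the early Hisole changes, so it was borrowed from Kanik.

borrowed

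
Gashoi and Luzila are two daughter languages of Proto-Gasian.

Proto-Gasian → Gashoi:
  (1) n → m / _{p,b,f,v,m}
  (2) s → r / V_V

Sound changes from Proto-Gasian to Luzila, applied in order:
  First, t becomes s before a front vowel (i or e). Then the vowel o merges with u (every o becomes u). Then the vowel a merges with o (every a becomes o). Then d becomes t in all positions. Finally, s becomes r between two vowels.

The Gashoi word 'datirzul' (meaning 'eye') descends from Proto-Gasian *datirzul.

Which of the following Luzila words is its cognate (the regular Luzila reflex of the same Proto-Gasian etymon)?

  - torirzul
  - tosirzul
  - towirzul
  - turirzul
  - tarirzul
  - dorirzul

Luzila: *datirzul
  datirzul → dasirzul   [palatalisation]
  dasirzul (rule 2 does not apply)
  dasirzul → dosirzul   [vowel merger]
  dosirzul → tosirzul   [unconditioned shift]
  tosirzul → torirzul   [rhotacism]
  giving Luzila torirzul.
The other candidates each miss or misapply at least one Luzila change.

torirzul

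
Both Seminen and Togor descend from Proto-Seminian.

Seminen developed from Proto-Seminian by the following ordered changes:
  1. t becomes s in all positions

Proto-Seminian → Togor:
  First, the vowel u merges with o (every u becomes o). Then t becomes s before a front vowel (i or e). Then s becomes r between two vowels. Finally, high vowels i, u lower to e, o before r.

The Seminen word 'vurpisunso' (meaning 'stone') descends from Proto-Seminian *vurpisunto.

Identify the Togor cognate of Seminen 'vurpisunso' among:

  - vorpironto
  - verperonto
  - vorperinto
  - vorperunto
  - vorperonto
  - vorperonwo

vorperonto

Togor: *vurpisunto > vorpisonto > vorpironto > vorperonto  (by vowel merger, rhotacism, pre-rhotic lowering)
Among the options, 'vorperonto' alone shows every Togor change applied in order.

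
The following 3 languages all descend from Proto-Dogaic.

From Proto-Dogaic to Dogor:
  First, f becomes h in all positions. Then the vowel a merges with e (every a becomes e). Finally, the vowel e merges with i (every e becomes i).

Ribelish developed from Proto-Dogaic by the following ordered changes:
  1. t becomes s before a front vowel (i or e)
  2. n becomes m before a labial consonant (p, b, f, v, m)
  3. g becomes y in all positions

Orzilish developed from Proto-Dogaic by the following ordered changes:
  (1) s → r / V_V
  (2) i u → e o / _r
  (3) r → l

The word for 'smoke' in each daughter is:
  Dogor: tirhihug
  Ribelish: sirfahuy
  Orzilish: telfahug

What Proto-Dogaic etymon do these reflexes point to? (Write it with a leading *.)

Position 4: Dogor has h, Ribelish has f, Orzilish has f. Ribelish preserves f here (none of its changes turn any other segment into f), so the proto-segment is *f.
Position 8: Dogor has g, Ribelish has y, Orzilish has g. Dogor preserves g here (none of its changes turn any other segment into g), so the proto-segment is *g.
Position 1: Dogor has t, Ribelish has s, Orzilish has t. Dogor preserves t here (none of its changes turn any other segment into t), so the proto-segment is *t.
This points to *tirfahug. Verify forward in each daughter:
Dogor: *tirfahug > tirhahug > tirhehug > tirhihug  (by unconditioned shift, vowel merger, vowel merger)
Ribelish: *tirfahug > sirfahug > sirfahuy  (by palatalisation, unconditioned shift)
Orzilish: start from *tirfahug.
  rule 1: no change — tirfahug
  rule 2 (pre-rhotic lowering): tirfahug → terfahug
  rule 3 (unconditioned shift): terfahug → telfahug
  ⇒ Orzilish telfahug
*tirfahug is the unique common source.

*tirfahug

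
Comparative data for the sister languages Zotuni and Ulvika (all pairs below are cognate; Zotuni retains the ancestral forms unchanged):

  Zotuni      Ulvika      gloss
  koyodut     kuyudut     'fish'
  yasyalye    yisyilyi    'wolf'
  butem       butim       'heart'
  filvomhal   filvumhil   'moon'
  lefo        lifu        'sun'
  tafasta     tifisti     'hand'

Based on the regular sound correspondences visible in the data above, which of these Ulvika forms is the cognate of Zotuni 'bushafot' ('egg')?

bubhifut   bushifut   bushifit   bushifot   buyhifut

bushifut

tafasta ~ tifisti — Zotuni a corresponds to Ulvika i after a consonant, before a labial obstruent.
koyodut ~ kuyudut — Zotuni o corresponds to Ulvika u after a consonant, before a consonant other than r, m, n, p, b, f, v.
Applying these to Zotuni 'bushafot':
  bushafot → bushifot   (a→i after a consonant, before a labial obstruent)
  bushifot → bushifut   (o→u after a consonant, before a consonant other than r, m, n, p, b, f, v)
So the Ulvika cognate is 'bushifut'.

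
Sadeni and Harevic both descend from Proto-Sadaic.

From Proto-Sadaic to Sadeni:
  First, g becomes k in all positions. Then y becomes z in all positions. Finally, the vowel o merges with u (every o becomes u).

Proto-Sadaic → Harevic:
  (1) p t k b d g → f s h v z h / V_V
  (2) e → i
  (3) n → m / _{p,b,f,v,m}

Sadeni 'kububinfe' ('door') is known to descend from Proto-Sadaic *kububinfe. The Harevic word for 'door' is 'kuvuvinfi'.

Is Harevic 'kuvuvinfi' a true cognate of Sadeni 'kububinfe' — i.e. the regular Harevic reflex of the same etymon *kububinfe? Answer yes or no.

Derive the expected Harevic reflex of *kububinfe:
Harevic: start from *kububinfe.
  rule 1 (intervocalic lenition): kububinfe → kuvuvinfe
  rule 2 (vowel merger): kuvuvinfe → kuvuvinfi
  rule 3 (nasal place assimilation): kuvuvinfi → kuvuvimfi
  ⇒ Harevic kuvuvimfi
The regular Harevic reflex would be 'kuvuvimfi', but the attested form is 'kuvuvinfi'. The correspondence is irregular, so they are not cognates (the Harevic form has a different source).

no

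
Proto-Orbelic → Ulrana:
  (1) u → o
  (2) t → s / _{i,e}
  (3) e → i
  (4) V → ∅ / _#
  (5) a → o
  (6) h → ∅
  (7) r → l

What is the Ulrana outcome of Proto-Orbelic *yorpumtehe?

yolpomsi

Ulrana: *yorpumtehe > yorpomtehe > yorpomsehe > yorpomsihi > yorpomsih > yorpomsi > yolpomsi  (by vowel merger, palatalisation, vowel merger, apocope, h-loss, unconditioned shift)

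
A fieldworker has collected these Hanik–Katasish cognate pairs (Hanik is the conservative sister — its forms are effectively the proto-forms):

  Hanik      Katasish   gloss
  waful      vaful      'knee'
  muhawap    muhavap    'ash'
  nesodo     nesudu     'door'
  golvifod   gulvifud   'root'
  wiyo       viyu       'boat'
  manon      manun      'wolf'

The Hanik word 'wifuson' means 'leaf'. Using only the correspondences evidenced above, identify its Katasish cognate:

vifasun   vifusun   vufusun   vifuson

vifusun

wiyo ~ viyu — Hanik w corresponds to Katasish v word-initially before a front vowel.
manon ~ manun — Hanik o corresponds to Katasish u after a consonant, before a nasal.
Applying these to Hanik 'wifuson':
  wifuson → vifuson   (w→v word-initially before a front vowel)
  vifuson → vifusun   (o→u after a consonant, before a nasal)
So the Katasish cognate is 'vifusun'.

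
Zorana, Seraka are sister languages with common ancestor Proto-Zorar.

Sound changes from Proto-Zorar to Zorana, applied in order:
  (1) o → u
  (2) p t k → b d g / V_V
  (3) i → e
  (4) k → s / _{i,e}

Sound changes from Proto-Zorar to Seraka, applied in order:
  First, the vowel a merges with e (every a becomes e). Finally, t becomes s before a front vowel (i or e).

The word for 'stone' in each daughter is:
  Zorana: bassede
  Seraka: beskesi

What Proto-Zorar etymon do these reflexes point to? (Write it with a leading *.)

Position 7: Zorana has e, Seraka has i. Seraka preserves i here (none of its changes turn any other segment into i), so the proto-segment is *i.
Position 2: Zorana has a, Seraka has e. Zorana preserves a here (none of its changes turn any other segment into a), so the proto-segment is *a.
Position 6: Zorana has d, Seraka has s. Taking the neighbouring segments as reconstructed: Zorana d could go back to *t or *d; Seraka s could go back to *t or *s — the one source consistent with every daughter is *t.
This points to *basketi. Verify forward in each daughter:
Zorana: *basketi
  basketi (rule 1 does not apply)
  basketi → baskedi   [intervocalic voicing]
  baskedi → baskede   [vowel merger]
  baskede → bassede   [palatalisation]
  giving Zorana bassede.
Seraka: *basketi
  basketi → besketi   [vowel merger]
  besketi → beskesi   [palatalisation]
  giving Seraka beskesi.
Only *basketi yields all of Zorana bassede, Seraka beskesi.

*basketi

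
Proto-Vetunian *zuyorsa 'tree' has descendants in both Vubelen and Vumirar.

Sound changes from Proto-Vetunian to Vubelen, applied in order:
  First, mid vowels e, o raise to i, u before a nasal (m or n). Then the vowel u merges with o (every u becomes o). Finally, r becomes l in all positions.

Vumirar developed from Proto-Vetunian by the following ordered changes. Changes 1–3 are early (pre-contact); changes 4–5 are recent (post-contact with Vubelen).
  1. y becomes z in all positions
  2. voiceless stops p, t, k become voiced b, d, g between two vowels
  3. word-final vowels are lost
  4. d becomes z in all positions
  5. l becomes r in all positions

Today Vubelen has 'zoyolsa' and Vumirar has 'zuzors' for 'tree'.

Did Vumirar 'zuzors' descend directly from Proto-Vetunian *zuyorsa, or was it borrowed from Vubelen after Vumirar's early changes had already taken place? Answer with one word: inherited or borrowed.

If inherited, *zuyorsa would pass through all of Vumirar's changes:
Vumirar: *zuyorsa
  zuyorsa → zuzorsa   [unconditioned shift]
  zuzorsa (rule 2 does not apply)
  zuzorsa → zuzors   [apocope]
  zuzors (rule 4 does not apply)
  zuzors (rule 5 does not apply)
  giving Vumirar zuzors.
If borrowed from Vubelen 'zoyolsa' after the early changes, it would undergo only the recent ones:
  rule 4 (unconditioned shift): no change (zoyolsa)
  rule 5 (unconditioned shift): zoyolsa → zoyorsa
  ⇒ as a loan: zoyorsa
Vumirar 'zuzors' matches the inherited outcome exactly, so it is an inherited cognate, not a loan.

inherited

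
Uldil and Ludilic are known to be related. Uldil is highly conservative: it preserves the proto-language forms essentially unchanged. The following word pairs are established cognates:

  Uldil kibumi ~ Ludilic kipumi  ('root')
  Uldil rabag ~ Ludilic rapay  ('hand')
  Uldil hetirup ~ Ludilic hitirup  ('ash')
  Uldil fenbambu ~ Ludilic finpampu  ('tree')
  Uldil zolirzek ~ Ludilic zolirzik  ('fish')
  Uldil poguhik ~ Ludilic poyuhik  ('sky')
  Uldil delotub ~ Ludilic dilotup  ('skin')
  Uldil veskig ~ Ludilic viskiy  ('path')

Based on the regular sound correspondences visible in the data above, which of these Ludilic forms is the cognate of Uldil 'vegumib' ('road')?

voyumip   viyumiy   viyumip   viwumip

hetirup ~ hitirup, zolirzek ~ zolirzik — Uldil e corresponds to Ludilic i after a consonant, before a consonant other than r, m, n, p, b, f, v.
poguhik ~ poyuhik — Uldil g corresponds to Ludilic y between vowels (before a back vowel).
delotub ~ dilotup — Uldil b corresponds to Ludilic p word-finally.
Applying these to Uldil 'vegumib':
  vegumib → vigumib   (e→i after a consonant, before a consonant other than r, m, n, p, b, f, v)
  vigumib → viyumib   (g→y between vowels (before a back vowel))
  viyumib → viyumip   (b→p word-finally)
So the Ludilic cognate is 'viyumip'.

viyumip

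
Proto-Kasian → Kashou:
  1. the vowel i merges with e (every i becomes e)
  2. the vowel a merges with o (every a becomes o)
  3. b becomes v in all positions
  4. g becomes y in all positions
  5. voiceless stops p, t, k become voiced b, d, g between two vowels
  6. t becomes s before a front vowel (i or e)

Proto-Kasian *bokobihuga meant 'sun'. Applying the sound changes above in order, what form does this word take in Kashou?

vogovehuyo

Kashou: *bokobihuga > bokobehuga > bokobehugo > vokovehugo > vokovehuyo > vogovehuyo  (by vowel merger, vowel merger, unconditioned shift, unconditioned shift, intervocalic voicing)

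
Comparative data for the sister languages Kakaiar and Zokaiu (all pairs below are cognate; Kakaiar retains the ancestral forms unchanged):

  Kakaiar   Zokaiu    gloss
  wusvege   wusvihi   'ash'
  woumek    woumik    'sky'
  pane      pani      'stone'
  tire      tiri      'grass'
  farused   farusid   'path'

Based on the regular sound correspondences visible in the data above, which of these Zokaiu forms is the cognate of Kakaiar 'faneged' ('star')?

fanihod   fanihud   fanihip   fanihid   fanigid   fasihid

wusvege ~ wusvihi, woumek ~ woumik — Kakaiar e corresponds to Zokaiu i after a consonant, before a consonant other than r, m, n, p, b, f, v.
wusvege ~ wusvihi — Kakaiar g corresponds to Zokaiu h between vowels (before a front vowel).
Applying these to Kakaiar 'faneged':
  faneged → faniged   (e→i after a consonant, before a consonant other than r, m, n, p, b, f, v)
  faniged → fanihed   (g→h between vowels (before a front vowel))
  fanihed → fanihid   (e→i after a consonant, before a consonant other than r, m, n, p, b, f, v)
So the Zokaiu cognate is 'fanihid'.

fanihid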